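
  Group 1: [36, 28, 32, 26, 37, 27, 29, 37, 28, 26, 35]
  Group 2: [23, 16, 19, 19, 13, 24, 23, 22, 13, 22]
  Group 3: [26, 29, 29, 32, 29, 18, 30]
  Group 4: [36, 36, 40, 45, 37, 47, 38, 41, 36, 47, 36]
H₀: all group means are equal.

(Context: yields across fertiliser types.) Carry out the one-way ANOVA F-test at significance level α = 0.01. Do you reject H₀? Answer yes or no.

reject H₀: yes

Group means [31.00, 19.40, 27.57, 39.91], grand mean 29.923
SSB = Σnᵢ(x̄ᵢ−x̄)² = 2255.746; SSW = ΣΣ(x−x̄ᵢ)² = 683.023
MSB = 2255.746/3 = 751.9153; MSW = 683.023/35 = 19.5150
F = MSB/MSW = 38.5302
df = (3, 35)
p-value (upper-tail) = 0.00000
At α=0.01: p < α → reject H₀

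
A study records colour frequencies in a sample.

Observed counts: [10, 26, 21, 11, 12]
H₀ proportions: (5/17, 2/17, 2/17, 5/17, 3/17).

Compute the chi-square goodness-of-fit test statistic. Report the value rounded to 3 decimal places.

test statistic = 58.274

n = 80; E_i = n·p_i = [23.53, 9.41, 9.41, 23.53, 14.12]
χ² = (10−23.53)²/23.53 + (26−9.41)²/9.41 + (21−9.41)²/9.41 + (11−23.53)²/23.53 + (12−14.12)²/14.12 = 58.2737
df = 4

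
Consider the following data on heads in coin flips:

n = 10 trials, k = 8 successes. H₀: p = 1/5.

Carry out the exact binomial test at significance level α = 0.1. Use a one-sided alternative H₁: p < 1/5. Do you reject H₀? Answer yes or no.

reject H₀: no

Exact binomial: n=10, k=8, p₀=1/5=0.2000
P(X≤8) from Σ C(n,i)·p₀^i·(1−p₀)^(n−i)
p-value (one-sided, H₁ less) = 1.00000
At α=0.1: p ≥ α → fail to reject H₀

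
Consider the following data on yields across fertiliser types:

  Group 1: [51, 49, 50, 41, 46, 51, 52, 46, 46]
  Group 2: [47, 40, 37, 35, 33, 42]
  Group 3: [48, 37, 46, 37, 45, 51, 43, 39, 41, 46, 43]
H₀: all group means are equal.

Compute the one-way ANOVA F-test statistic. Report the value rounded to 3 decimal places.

Group means [48.00, 39.00, 43.27], grand mean 43.923
SSB = Σnᵢ(x̄ᵢ−x̄)² = 299.664; SSW = ΣΣ(x−x̄ᵢ)² = 432.182
MSB = 299.664/2 = 149.8322; MSW = 432.182/23 = 18.7905
F = MSB/MSW = 7.9738
df = (2, 23)

test statistic = 7.974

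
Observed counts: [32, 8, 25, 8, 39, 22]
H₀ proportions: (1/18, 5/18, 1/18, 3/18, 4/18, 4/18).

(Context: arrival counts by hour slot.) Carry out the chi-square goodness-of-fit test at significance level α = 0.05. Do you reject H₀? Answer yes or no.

reject H₀: yes

n = 134; E_i = n·p_i = [7.44, 37.22, 7.44, 22.33, 29.78, 29.78]
χ² = (32−7.44)²/7.44 + (8−37.22)²/37.22 + (25−7.44)²/7.44 + (8−22.33)²/22.33 + (39−29.78)²/29.78 + (22−29.78)²/29.78 = 159.4246
df = 5
p-value (upper-tail) = 0.00000
At α=0.05: p < α → reject H₀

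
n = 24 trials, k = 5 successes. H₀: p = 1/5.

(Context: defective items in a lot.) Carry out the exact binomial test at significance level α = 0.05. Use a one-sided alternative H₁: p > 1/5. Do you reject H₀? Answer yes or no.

reject H₀: no

Exact binomial: n=24, k=5, p₀=1/5=0.2000
P(X≥5) from Σ C(n,i)·p₀^i·(1−p₀)^(n−i)
p-value (one-sided, H₁ greater) = 0.54012
At α=0.05: p ≥ α → fail to reject H₀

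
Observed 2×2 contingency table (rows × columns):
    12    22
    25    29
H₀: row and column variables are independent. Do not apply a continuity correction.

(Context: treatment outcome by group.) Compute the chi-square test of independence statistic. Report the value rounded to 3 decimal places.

test statistic = 1.036

Row totals [34, 54], col totals [37, 51], n=88
χ² = (12−14.30)²/14.30 + (22−19.70)²/19.70 + (25−22.70)²/22.70 + (29−31.30)²/31.30 = 1.0364
df = 1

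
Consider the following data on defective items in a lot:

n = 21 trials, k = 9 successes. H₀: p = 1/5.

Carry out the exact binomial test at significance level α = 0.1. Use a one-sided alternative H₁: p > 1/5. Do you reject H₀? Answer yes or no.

reject H₀: yes

Exact binomial: n=21, k=9, p₀=1/5=0.2000
P(X≥9) from Σ C(n,i)·p₀^i·(1−p₀)^(n−i)
p-value (one-sided, H₁ greater) = 0.01441
At α=0.1: p < α → reject H₀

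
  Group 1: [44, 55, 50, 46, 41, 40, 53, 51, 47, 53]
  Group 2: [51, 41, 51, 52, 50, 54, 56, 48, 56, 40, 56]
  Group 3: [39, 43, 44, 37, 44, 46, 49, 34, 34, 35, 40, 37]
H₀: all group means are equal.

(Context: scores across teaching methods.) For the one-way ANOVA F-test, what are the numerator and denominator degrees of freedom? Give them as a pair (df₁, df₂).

k = 3 groups, N = 33 total
df = (k−1, N−k) = (3−1, 33−3) = (2, 30)

degrees of freedom = [2, 30]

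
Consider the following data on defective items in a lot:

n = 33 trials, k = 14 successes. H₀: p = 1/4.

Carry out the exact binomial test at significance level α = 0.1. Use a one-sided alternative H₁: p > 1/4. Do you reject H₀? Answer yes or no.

Exact binomial: n=33, k=14, p₀=1/4=0.2500
P(X≥14) from Σ C(n,i)·p₀^i·(1−p₀)^(n−i)
p-value (one-sided, H₁ greater) = 0.02134
At α=0.1: p < α → reject H₀

reject H₀: yes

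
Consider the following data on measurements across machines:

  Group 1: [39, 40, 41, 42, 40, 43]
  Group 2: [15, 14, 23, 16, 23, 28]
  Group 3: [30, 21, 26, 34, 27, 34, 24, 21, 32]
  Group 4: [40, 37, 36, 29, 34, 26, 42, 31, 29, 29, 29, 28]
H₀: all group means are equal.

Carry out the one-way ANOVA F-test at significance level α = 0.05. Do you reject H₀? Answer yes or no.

Group means [40.83, 19.83, 27.67, 32.50], grand mean 30.394
SSB = Σnᵢ(x̄ᵢ−x̄)² = 1443.212; SSW = ΣΣ(x−x̄ᵢ)² = 674.667
MSB = 1443.212/3 = 481.0707; MSW = 674.667/29 = 23.2644
F = MSB/MSW = 20.6784
df = (3, 29)
p-value (upper-tail) = 0.00000
At α=0.05: p < α → reject H₀

reject H₀: yes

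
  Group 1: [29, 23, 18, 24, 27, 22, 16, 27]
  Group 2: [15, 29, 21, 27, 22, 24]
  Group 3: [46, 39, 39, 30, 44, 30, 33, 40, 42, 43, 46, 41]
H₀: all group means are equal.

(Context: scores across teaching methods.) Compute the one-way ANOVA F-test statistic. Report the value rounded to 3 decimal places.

test statistic = 32.033

Group means [23.25, 23.00, 39.42], grand mean 30.654
SSB = Σnᵢ(x̄ᵢ−x̄)² = 1711.468; SSW = ΣΣ(x−x̄ᵢ)² = 614.417
MSB = 1711.468/2 = 855.7340; MSW = 614.417/23 = 26.7138
F = MSB/MSW = 32.0334
df = (2, 23)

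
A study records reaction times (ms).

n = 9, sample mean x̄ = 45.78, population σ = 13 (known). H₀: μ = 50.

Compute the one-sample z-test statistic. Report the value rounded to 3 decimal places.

SE = σ/√n = 13/√9 = 4.3333
z = (x̄−μ₀)/SE = (45.78−50)/4.3333 = -0.9738

test statistic = -0.974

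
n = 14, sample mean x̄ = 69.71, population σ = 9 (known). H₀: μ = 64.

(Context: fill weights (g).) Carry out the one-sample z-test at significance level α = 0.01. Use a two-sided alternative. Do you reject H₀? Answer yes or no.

reject H₀: no

SE = σ/√n = 9/√14 = 2.4054
z = (x̄−μ₀)/SE = (69.71−64)/2.4054 = 2.3739
p-value (two-sided) = 0.01760
At α=0.01: p ≥ α → fail to reject H₀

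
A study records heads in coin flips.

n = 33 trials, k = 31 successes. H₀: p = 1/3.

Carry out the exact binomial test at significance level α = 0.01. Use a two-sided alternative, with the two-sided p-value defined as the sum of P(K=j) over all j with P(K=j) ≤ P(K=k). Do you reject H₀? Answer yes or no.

Exact binomial: n=33, k=31, p₀=1/3=0.3333
P(X=j) = C(n,j)·p₀^j·(1−p₀)^(n−j); p = Σ P(X=j) over j with P(X=j) ≤ P(X=31)
p-value (two-sided) = 0.00000
At α=0.01: p < α → reject H₀

reject H₀: yes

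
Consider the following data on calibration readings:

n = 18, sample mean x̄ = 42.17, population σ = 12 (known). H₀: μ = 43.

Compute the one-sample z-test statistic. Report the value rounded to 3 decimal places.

test statistic = -0.293

SE = σ/√n = 12/√18 = 2.8284
z = (x̄−μ₀)/SE = (42.17−43)/2.8284 = -0.2934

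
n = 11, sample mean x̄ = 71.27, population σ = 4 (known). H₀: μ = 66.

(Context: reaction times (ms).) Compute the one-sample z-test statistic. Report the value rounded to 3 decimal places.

SE = σ/√n = 4/√11 = 1.2060
z = (x̄−μ₀)/SE = (71.27−66)/1.2060 = 4.3697

test statistic = 4.370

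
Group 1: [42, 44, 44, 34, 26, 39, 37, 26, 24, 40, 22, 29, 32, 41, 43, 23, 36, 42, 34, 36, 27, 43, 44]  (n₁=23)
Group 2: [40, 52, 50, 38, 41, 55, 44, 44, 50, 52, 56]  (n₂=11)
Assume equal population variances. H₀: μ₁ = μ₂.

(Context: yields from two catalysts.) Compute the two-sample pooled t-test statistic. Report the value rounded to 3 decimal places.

test statistic = -4.677

x̄₁=35.130, s₁=7.564, n₁=23
x̄₂=47.455, s₂=6.283, n₂=11
s_p² = [22·7.564² + 10·6.283²]/32 = 51.6667
SE = √(s_p²·(1/23+1/11)) = 2.6350
t = (35.130−47.455)/2.6350 = -4.6770
df = 32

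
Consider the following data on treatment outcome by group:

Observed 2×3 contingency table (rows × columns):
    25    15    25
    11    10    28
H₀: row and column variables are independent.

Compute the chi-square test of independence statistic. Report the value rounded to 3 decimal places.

Row totals [65, 49], col totals [36, 25, 53], n=114
χ² = (25−20.53)²/20.53 + (15−14.25)²/14.25 + (25−30.22)²/30.22 + (11−15.47)²/15.47 + (10−10.75)²/10.75 + (28−22.78)²/22.78 = 4.4564
df = 2

test statistic = 4.456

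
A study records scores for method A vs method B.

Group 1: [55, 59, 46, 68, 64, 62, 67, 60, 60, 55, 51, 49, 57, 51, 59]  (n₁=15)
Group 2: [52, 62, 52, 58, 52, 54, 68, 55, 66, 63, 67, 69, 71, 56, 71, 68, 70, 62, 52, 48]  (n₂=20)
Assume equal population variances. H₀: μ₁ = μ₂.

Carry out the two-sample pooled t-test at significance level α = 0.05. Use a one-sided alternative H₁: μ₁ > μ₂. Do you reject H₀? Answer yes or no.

x̄₁=57.533, s₁=6.446, n₁=15
x̄₂=60.800, s₂=7.682, n₂=20
s_p² = [14·6.446² + 19·7.682²]/33 = 51.6040
SE = √(s_p²·(1/15+1/20)) = 2.4537
t = (57.533−60.800)/2.4537 = -1.3313
df = 33
p-value (one-sided, H₁ greater) = 0.90390
At α=0.05: p ≥ α → fail to reject H₀

reject H₀: no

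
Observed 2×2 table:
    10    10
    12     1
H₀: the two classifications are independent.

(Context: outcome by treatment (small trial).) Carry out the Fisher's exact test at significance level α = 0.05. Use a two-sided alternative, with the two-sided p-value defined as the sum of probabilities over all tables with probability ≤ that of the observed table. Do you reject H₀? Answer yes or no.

reject H₀: yes

Margins: r₁=20, r₂=13, c₁=22, c₂=11, n=33
p_obs = C(20,10)·C(13,12)/C(33,22); sum pmf over tables with pmf ≤ p_obs
p-value (two-sided) = 0.02159
At α=0.05: p < α → reject H₀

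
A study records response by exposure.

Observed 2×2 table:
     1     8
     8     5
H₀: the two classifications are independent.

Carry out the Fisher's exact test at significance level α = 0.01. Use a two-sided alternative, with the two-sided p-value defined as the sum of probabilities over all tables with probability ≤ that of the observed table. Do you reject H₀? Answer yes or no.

reject H₀: no

Margins: r₁=9, r₂=13, c₁=9, c₂=13, n=22
p_obs = C(9,1)·C(13,8)/C(22,9); sum pmf over tables with pmf ≤ p_obs
p-value (two-sided) = 0.03061
At α=0.01: p ≥ α → fail to reject H₀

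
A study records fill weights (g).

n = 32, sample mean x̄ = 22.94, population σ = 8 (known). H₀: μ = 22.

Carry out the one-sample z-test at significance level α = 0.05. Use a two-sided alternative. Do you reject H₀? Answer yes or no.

SE = σ/√n = 8/√32 = 1.4142
z = (x̄−μ₀)/SE = (22.94−22)/1.4142 = 0.6647
p-value (two-sided) = 0.50625
At α=0.05: p ≥ α → fail to reject H₀

reject H₀: no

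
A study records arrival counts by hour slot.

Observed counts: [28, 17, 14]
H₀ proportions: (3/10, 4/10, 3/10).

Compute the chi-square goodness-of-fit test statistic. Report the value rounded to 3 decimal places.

n = 59; E_i = n·p_i = [17.70, 23.60, 17.70]
χ² = (28−17.70)²/17.70 + (17−23.60)²/23.60 + (14−17.70)²/17.70 = 8.6130
df = 2

test statistic = 8.613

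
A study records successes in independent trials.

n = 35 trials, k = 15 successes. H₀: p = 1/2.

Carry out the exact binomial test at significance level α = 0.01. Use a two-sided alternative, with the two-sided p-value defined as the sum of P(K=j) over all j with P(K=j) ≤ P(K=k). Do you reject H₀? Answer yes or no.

reject H₀: no

Exact binomial: n=35, k=15, p₀=1/2=0.5000
P(X=j) = C(n,j)·p₀^j·(1−p₀)^(n−j); p = Σ P(X=j) over j with P(X=j) ≤ P(X=15)
p-value (two-sided) = 0.49956
At α=0.01: p ≥ α → fail to reject H₀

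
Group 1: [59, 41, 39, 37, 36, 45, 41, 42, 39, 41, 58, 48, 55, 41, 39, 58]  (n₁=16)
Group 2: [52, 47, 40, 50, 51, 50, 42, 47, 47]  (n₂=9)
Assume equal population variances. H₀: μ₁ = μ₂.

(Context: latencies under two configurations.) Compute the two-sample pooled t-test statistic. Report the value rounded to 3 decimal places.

x̄₁=44.938, s₁=8.037, n₁=16
x̄₂=47.333, s₂=4.062, n₂=9
s_p² = [15·8.037² + 8·4.062²]/23 = 47.8668
SE = √(s_p²·(1/16+1/9)) = 2.8827
t = (44.938−47.333)/2.8827 = -0.8311
df = 23

test statistic = -0.831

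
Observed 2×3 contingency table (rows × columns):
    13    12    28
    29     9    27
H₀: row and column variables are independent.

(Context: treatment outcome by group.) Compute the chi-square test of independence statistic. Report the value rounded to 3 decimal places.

test statistic = 5.377

Row totals [53, 65], col totals [42, 21, 55], n=118
χ² = (13−18.86)²/18.86 + (12−9.43)²/9.43 + (28−24.70)²/24.70 + (29−23.14)²/23.14 + (9−11.57)²/11.57 + (27−30.30)²/30.30 = 5.3773
df = 2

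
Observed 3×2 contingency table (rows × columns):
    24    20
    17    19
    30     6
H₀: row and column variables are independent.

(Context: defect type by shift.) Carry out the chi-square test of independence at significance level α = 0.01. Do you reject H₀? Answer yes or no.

reject H₀: yes

Row totals [44, 36, 36], col totals [71, 45], n=116
χ² = (24−26.93)²/26.93 + (20−17.07)²/17.07 + (17−22.03)²/22.03 + (19−13.97)²/13.97 + (30−22.03)²/22.03 + (6−13.97)²/13.97 = 11.2103
df = 2
p-value (upper-tail) = 0.00368
At α=0.01: p < α → reject H₀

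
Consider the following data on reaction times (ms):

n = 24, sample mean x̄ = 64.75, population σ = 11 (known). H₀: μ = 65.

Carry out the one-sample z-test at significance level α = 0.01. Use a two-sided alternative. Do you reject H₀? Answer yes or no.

reject H₀: no

SE = σ/√n = 11/√24 = 2.2454
z = (x̄−μ₀)/SE = (64.75−65)/2.2454 = -0.1113
p-value (two-sided) = 0.91135
At α=0.01: p ≥ α → fail to reject H₀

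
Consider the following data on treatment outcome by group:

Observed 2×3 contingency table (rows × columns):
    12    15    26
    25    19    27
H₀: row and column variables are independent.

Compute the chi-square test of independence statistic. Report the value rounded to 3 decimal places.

test statistic = 2.497

Row totals [53, 71], col totals [37, 34, 53], n=124
χ² = (12−15.81)²/15.81 + (15−14.53)²/14.53 + (26−22.65)²/22.65 + (25−21.19)²/21.19 + (19−19.47)²/19.47 + (27−30.35)²/30.35 = 2.4967
df = 2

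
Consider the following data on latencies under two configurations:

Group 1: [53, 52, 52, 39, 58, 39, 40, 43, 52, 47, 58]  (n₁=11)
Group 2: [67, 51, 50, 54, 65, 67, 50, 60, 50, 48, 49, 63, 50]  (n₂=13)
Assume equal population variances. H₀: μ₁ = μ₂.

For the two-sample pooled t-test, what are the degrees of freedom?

degrees of freedom = 22

df = n₁ + n₂ − 2 = 11 + 13 − 2 = 22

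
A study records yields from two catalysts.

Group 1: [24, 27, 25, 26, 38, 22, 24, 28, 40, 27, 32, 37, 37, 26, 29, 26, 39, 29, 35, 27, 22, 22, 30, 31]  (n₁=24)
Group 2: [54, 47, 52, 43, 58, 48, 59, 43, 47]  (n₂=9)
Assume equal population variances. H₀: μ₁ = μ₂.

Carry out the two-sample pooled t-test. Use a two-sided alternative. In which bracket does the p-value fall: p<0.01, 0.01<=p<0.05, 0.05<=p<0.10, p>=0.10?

p-value bracket: p<0.01

x̄₁=29.292, s₁=5.637, n₁=24
x̄₂=50.111, s₂=5.968, n₂=9
s_p² = [23·5.637² + 8·5.968²]/31 = 32.7693
SE = √(s_p²·(1/24+1/9)) = 2.2375
t = (29.292−50.111)/2.2375 = -9.3048
df = 31
p-value (two-sided) = 0.00000
→ bracket: p<0.01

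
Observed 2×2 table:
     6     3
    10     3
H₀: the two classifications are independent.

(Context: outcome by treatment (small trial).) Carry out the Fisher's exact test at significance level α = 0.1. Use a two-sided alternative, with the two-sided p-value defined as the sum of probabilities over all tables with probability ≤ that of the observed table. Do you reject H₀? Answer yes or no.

Margins: r₁=9, r₂=13, c₁=16, c₂=6, n=22
p_obs = C(9,6)·C(13,10)/C(22,16); sum pmf over tables with pmf ≤ p_obs
p-value (two-sided) = 0.65502
At α=0.1: p ≥ α → fail to reject H₀

reject H₀: no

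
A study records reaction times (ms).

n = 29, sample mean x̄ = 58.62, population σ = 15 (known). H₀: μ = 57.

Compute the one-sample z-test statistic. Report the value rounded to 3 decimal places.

test statistic = 0.582

SE = σ/√n = 15/√29 = 2.7854
z = (x̄−μ₀)/SE = (58.62−57)/2.7854 = 0.5816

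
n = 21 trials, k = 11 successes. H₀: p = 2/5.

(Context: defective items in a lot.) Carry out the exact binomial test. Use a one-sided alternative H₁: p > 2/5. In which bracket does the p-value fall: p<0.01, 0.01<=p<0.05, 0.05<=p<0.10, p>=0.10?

p-value bracket: p>=0.10

Exact binomial: n=21, k=11, p₀=2/5=0.4000
P(X≥11) from Σ C(n,i)·p₀^i·(1−p₀)^(n−i)
p-value (one-sided, H₁ greater) = 0.17438
→ bracket: p>=0.10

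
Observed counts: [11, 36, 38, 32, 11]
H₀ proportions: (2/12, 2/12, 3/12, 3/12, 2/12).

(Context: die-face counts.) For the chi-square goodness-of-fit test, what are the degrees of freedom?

degrees of freedom = 4

df = k − 1 = 5 − 1 = 4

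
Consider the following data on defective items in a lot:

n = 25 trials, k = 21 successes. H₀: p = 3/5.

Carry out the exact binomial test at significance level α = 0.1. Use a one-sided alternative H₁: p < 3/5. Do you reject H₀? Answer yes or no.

Exact binomial: n=25, k=21, p₀=3/5=0.6000
P(X≤21) from Σ C(n,i)·p₀^i·(1−p₀)^(n−i)
p-value (one-sided, H₁ less) = 0.99763
At α=0.1: p ≥ α → fail to reject H₀

reject H₀: no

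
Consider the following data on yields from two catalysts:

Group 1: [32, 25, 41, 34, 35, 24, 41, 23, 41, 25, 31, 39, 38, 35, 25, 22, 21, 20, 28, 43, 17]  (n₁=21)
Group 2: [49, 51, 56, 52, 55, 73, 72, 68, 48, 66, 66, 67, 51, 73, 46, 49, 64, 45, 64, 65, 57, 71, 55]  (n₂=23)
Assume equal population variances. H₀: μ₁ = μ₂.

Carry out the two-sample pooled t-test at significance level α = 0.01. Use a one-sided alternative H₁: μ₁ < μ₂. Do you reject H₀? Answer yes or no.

x̄₁=30.476, s₁=8.128, n₁=21
x̄₂=59.261, s₂=9.392, n₂=23
s_p² = [20·8.128² + 22·9.392²]/42 = 77.6589
SE = √(s_p²·(1/21+1/23)) = 2.6598
t = (30.476−59.261)/2.6598 = -10.8221
df = 42
p-value (one-sided, H₁ less) = 0.00000
At α=0.01: p < α → reject H₀

reject H₀: yes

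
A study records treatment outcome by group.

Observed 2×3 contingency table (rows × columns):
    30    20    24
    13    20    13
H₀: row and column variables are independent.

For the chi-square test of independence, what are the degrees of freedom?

df = (r−1)(c−1) = (2−1)·(3−1) = 2

degrees of freedom = 2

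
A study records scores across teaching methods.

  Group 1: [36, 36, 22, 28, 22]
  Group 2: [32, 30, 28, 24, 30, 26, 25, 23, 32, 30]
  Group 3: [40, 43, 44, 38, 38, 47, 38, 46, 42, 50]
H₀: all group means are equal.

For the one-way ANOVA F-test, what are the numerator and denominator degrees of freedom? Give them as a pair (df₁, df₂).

k = 3 groups, N = 25 total
df = (k−1, N−k) = (3−1, 25−3) = (2, 22)

degrees of freedom = [2, 22]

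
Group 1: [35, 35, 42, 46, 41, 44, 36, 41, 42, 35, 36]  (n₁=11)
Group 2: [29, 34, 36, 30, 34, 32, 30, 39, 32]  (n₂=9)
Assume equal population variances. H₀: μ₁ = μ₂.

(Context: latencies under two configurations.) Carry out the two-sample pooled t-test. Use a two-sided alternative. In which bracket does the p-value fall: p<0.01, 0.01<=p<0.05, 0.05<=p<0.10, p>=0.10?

x̄₁=39.364, s₁=4.056, n₁=11
x̄₂=32.889, s₂=3.219, n₂=9
s_p² = [10·4.056² + 8·3.219²]/18 = 13.7464
SE = √(s_p²·(1/11+1/9)) = 1.6664
t = (39.364−32.889)/1.6664 = 3.8854
df = 18
p-value (two-sided) = 0.00108
→ bracket: p<0.01

p-value bracket: p<0.01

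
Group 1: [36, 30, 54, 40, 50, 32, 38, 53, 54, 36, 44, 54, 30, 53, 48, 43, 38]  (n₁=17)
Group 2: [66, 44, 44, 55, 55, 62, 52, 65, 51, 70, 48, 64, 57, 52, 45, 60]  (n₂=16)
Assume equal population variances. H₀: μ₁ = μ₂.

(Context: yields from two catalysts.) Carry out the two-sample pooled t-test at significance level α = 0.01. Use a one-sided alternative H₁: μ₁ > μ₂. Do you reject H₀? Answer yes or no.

reject H₀: no

x̄₁=43.118, s₁=8.852, n₁=17
x̄₂=55.625, s₂=8.261, n₂=16
s_p² = [16·8.852² + 15·8.261²]/31 = 73.4682
SE = √(s_p²·(1/17+1/16)) = 2.9855
t = (43.118−55.625)/2.9855 = -4.1893
df = 31
p-value (one-sided, H₁ greater) = 0.99989
At α=0.01: p ≥ α → fail to reject H₀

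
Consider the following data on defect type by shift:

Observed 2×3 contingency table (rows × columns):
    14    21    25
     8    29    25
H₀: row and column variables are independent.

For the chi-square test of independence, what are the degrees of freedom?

degrees of freedom = 2

df = (r−1)(c−1) = (2−1)·(3−1) = 2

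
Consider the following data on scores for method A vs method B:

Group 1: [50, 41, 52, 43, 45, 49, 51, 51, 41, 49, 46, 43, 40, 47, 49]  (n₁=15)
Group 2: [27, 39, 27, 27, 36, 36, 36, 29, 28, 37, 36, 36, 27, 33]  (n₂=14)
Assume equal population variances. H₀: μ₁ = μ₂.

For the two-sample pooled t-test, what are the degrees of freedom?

degrees of freedom = 27

df = n₁ + n₂ − 2 = 15 + 14 − 2 = 27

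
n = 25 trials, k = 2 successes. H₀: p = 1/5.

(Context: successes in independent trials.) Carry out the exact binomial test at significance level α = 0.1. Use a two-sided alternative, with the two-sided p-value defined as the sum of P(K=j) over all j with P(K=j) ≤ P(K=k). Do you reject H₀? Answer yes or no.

reject H₀: no

Exact binomial: n=25, k=2, p₀=1/5=0.2000
P(X=j) = C(n,j)·p₀^j·(1−p₀)^(n−j); p = Σ P(X=j) over j with P(X=j) ≤ P(X=2)
p-value (two-sided) = 0.20735
At α=0.1: p ≥ α → fail to reject H₀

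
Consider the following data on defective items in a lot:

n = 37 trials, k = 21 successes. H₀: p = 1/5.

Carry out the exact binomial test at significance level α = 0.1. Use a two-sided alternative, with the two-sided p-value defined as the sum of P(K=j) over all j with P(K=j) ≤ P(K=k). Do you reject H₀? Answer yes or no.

reject H₀: yes

Exact binomial: n=37, k=21, p₀=1/5=0.2000
P(X=j) = C(n,j)·p₀^j·(1−p₀)^(n−j); p = Σ P(X=j) over j with P(X=j) ≤ P(X=21)
p-value (two-sided) = 0.00000
At α=0.1: p < α → reject H₀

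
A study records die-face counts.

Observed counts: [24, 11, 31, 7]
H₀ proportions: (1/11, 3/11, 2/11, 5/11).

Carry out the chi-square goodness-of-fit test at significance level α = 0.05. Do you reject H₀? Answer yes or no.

n = 73; E_i = n·p_i = [6.64, 19.91, 13.27, 33.18]
χ² = (24−6.64)²/6.64 + (11−19.91)²/19.91 + (31−13.27)²/13.27 + (7−33.18)²/33.18 = 93.7530
df = 3
p-value (upper-tail) = 0.00000
At α=0.05: p < α → reject H₀

reject H₀: yes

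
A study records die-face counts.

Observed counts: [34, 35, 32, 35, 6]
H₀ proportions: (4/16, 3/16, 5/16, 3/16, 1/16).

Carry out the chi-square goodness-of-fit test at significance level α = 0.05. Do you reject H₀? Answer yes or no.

n = 142; E_i = n·p_i = [35.50, 26.62, 44.38, 26.62, 8.88]
χ² = (34−35.50)²/35.50 + (35−26.62)²/26.62 + (32−44.38)²/44.38 + (35−26.62)²/26.62 + (6−8.88)²/8.88 = 9.7146
df = 4
p-value (upper-tail) = 0.04552
At α=0.05: p < α → reject H₀

reject H₀: yes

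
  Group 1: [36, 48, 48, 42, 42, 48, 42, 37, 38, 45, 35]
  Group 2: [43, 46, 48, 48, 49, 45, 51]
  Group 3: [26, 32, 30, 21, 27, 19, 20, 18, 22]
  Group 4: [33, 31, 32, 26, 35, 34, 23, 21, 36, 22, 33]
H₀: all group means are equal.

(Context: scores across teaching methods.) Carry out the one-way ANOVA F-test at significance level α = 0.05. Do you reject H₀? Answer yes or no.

Group means [41.91, 47.14, 23.89, 29.64], grand mean 35.053
SSB = Σnᵢ(x̄ᵢ−x̄)² = 2984.694; SSW = ΣΣ(x−x̄ᵢ)² = 797.201
MSB = 2984.694/3 = 994.8981; MSW = 797.201/34 = 23.4471
F = MSB/MSW = 42.4316
df = (3, 34)
p-value (upper-tail) = 0.00000
At α=0.05: p < α → reject H₀

reject H₀: yes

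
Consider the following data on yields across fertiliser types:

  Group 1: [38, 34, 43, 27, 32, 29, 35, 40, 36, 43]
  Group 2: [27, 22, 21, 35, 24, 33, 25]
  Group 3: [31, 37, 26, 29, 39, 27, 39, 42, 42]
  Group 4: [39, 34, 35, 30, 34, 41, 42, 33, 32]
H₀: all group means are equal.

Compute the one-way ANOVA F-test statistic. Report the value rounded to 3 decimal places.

Group means [35.70, 26.71, 34.67, 35.56], grand mean 33.600
SSB = Σnᵢ(x̄ᵢ−x̄)² = 420.649; SSW = ΣΣ(x−x̄ᵢ)² = 909.751
MSB = 420.649/3 = 140.2164; MSW = 909.751/31 = 29.3468
F = MSB/MSW = 4.7779
df = (3, 31)

test statistic = 4.778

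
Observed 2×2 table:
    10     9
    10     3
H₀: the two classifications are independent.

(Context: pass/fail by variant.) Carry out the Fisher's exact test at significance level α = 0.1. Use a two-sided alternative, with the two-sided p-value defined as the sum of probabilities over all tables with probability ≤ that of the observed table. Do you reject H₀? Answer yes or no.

reject H₀: no

Margins: r₁=19, r₂=13, c₁=20, c₂=12, n=32
p_obs = C(19,10)·C(13,10)/C(32,20); sum pmf over tables with pmf ≤ p_obs
p-value (two-sided) = 0.26725
At α=0.1: p ≥ α → fail to reject H₀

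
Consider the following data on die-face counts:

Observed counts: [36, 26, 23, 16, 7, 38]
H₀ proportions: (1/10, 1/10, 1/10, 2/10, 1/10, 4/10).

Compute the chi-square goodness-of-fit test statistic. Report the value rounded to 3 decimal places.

n = 146; E_i = n·p_i = [14.60, 14.60, 14.60, 29.20, 14.60, 58.40]
χ² = (36−14.60)²/14.60 + (26−14.60)²/14.60 + (23−14.60)²/14.60 + (16−29.20)²/29.20 + (7−14.60)²/14.60 + (38−58.40)²/58.40 = 62.1507
df = 5

test statistic = 62.151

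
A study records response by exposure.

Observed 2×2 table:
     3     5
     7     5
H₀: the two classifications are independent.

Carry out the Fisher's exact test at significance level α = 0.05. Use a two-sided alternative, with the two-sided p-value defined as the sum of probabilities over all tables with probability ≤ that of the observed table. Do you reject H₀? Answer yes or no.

Margins: r₁=8, r₂=12, c₁=10, c₂=10, n=20
p_obs = C(8,3)·C(12,7)/C(20,10); sum pmf over tables with pmf ≤ p_obs
p-value (two-sided) = 0.64992
At α=0.05: p ≥ α → fail to reject H₀

reject H₀: no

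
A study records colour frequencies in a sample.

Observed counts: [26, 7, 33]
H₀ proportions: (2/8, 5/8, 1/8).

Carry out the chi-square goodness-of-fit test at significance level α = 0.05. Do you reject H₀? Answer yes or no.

n = 66; E_i = n·p_i = [16.50, 41.25, 8.25]
χ² = (26−16.50)²/16.50 + (7−41.25)²/41.25 + (33−8.25)²/8.25 = 108.1576
df = 2
p-value (upper-tail) = 0.00000
At α=0.05: p < α → reject H₀

reject H₀: yes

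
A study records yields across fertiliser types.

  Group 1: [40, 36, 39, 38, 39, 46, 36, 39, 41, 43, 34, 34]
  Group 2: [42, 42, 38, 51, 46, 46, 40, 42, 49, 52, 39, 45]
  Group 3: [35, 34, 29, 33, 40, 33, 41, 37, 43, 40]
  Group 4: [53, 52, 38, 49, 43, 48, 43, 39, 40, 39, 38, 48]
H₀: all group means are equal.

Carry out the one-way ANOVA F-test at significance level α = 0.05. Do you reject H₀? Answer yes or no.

Group means [38.75, 44.33, 36.50, 44.17], grand mean 41.130
SSB = Σnᵢ(x̄ᵢ−x̄)² = 516.134; SSW = ΣΣ(x−x̄ᵢ)² = 891.083
MSB = 516.134/3 = 172.0447; MSW = 891.083/42 = 21.2163
F = MSB/MSW = 8.1091
df = (3, 42)
p-value (upper-tail) = 0.00023
At α=0.05: p < α → reject H₀

reject H₀: yes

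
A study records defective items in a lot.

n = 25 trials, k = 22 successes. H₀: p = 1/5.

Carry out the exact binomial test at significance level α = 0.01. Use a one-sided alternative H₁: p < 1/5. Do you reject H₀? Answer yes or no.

reject H₀: no

Exact binomial: n=25, k=22, p₀=1/5=0.2000
P(X≤22) from Σ C(n,i)·p₀^i·(1−p₀)^(n−i)
p-value (one-sided, H₁ less) = 1.00000
At α=0.01: p ≥ α → fail to reject H₀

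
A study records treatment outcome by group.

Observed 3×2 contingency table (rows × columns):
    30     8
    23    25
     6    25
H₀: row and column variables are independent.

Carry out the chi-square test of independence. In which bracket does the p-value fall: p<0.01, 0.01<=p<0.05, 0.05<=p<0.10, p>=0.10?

p-value bracket: p<0.01

Row totals [38, 48, 31], col totals [59, 58], n=117
χ² = (30−19.16)²/19.16 + (8−18.84)²/18.84 + (23−24.21)²/24.21 + (25−23.79)²/23.79 + (6−15.63)²/15.63 + (25−15.37)²/15.37 = 24.4586
df = 2
p-value (upper-tail) = 0.00000
→ bracket: p<0.01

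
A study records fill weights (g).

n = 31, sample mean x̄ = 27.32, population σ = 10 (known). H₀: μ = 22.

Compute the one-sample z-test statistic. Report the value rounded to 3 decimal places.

test statistic = 2.962

SE = σ/√n = 10/√31 = 1.7961
z = (x̄−μ₀)/SE = (27.32−22)/1.7961 = 2.9621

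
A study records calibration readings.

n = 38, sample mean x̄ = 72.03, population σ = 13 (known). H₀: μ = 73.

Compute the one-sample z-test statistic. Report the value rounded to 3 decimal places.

test statistic = -0.460

SE = σ/√n = 13/√38 = 2.1089
z = (x̄−μ₀)/SE = (72.03−73)/2.1089 = -0.4600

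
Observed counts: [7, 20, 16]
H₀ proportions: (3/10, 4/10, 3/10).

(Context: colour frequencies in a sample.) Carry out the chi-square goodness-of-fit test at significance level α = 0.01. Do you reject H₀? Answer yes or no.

n = 43; E_i = n·p_i = [12.90, 17.20, 12.90]
χ² = (7−12.90)²/12.90 + (20−17.20)²/17.20 + (16−12.90)²/12.90 = 3.8992
df = 2
p-value (upper-tail) = 0.14233
At α=0.01: p ≥ α → fail to reject H₀

reject H₀: no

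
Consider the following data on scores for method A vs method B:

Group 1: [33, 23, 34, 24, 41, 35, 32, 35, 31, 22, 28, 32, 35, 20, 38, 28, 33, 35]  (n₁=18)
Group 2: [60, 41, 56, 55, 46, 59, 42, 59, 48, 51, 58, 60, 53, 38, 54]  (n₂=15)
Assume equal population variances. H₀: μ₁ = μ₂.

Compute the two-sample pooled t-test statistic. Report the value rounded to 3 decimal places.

test statistic = -9.157

x̄₁=31.056, s₁=5.765, n₁=18
x̄₂=52.000, s₂=7.378, n₂=15
s_p² = [17·5.765² + 14·7.378²]/31 = 42.8047
SE = √(s_p²·(1/18+1/15)) = 2.2873
t = (31.056−52.000)/2.2873 = -9.1569
df = 31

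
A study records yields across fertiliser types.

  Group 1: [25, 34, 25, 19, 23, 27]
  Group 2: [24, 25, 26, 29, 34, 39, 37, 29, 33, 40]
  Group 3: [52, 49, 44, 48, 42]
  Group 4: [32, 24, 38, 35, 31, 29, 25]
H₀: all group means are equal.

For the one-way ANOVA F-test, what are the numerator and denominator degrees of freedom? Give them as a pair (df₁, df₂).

degrees of freedom = [3, 24]

k = 4 groups, N = 28 total
df = (k−1, N−k) = (4−1, 28−4) = (3, 24)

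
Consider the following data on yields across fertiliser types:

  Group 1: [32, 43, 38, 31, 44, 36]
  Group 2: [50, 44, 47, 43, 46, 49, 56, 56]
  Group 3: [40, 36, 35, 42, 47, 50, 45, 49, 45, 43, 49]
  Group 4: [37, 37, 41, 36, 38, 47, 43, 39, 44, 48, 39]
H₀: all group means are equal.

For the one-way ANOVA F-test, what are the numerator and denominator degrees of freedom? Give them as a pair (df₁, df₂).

degrees of freedom = [3, 32]

k = 4 groups, N = 36 total
df = (k−1, N−k) = (4−1, 36−4) = (3, 32)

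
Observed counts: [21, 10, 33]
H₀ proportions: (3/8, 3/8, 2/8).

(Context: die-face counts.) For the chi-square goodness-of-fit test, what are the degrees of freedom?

degrees of freedom = 2

df = k − 1 = 3 − 1 = 2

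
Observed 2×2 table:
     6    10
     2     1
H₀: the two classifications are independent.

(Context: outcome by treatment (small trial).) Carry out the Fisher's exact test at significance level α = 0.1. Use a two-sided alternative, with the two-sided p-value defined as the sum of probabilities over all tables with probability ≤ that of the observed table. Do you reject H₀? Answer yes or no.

Margins: r₁=16, r₂=3, c₁=8, c₂=11, n=19
p_obs = C(16,6)·C(3,2)/C(19,8); sum pmf over tables with pmf ≤ p_obs
p-value (two-sided) = 0.54592
At α=0.1: p ≥ α → fail to reject H₀

reject H₀: no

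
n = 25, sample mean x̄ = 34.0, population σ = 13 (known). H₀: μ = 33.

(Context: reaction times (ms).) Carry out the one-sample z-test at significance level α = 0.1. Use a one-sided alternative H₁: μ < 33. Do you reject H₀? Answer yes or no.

reject H₀: no

SE = σ/√n = 13/√25 = 2.6000
z = (x̄−μ₀)/SE = (34.0−33)/2.6000 = 0.3846
p-value (one-sided, H₁ less) = 0.64974
At α=0.1: p ≥ α → fail to reject H₀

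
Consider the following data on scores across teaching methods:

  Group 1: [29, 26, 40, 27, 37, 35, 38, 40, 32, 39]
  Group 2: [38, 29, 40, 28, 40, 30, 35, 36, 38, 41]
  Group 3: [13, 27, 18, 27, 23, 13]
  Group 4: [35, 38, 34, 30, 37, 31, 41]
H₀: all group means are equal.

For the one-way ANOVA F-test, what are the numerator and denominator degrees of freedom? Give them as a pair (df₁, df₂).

k = 4 groups, N = 33 total
df = (k−1, N−k) = (4−1, 33−4) = (3, 29)

degrees of freedom = [3, 29]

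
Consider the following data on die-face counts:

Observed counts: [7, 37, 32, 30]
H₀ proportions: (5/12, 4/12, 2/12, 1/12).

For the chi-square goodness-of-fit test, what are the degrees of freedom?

df = k − 1 = 4 − 1 = 3

degrees of freedom = 3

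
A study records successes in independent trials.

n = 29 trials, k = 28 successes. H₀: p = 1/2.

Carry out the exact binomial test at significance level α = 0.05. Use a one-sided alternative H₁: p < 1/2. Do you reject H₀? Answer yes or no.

Exact binomial: n=29, k=28, p₀=1/2=0.5000
P(X≤28) from Σ C(n,i)·p₀^i·(1−p₀)^(n−i)
p-value (one-sided, H₁ less) = 1.00000
At α=0.05: p ≥ α → fail to reject H₀

reject H₀: no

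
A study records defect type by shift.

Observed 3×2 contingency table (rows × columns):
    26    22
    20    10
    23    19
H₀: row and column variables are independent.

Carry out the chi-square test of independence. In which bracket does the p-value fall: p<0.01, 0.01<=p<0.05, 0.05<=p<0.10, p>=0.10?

Row totals [48, 30, 42], col totals [69, 51], n=120
χ² = (26−27.60)²/27.60 + (22−20.40)²/20.40 + (20−17.25)²/17.25 + (10−12.75)²/12.75 + (23−24.15)²/24.15 + (19−17.85)²/17.85 = 1.3786
df = 2
p-value (upper-tail) = 0.50192
→ bracket: p>=0.10

p-value bracket: p>=0.10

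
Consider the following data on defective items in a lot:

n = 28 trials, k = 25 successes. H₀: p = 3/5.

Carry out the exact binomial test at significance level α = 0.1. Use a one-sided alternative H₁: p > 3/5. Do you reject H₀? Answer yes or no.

Exact binomial: n=28, k=25, p₀=3/5=0.6000
P(X≥25) from Σ C(n,i)·p₀^i·(1−p₀)^(n−i)
p-value (one-sided, H₁ greater) = 0.00071
At α=0.1: p < α → reject H₀

reject H₀: yes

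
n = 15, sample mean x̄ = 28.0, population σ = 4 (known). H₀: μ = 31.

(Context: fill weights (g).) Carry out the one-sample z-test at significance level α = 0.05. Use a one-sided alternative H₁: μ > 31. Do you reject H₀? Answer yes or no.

SE = σ/√n = 4/√15 = 1.0328
z = (x̄−μ₀)/SE = (28.0−31)/1.0328 = -2.9047
p-value (one-sided, H₁ greater) = 0.99816
At α=0.05: p ≥ α → fail to reject H₀

reject H₀: no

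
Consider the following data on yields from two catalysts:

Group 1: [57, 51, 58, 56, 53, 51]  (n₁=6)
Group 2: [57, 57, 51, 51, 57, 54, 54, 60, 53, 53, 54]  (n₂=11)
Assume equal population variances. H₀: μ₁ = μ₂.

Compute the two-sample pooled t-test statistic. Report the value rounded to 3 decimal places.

x̄₁=54.333, s₁=3.077, n₁=6
x̄₂=54.636, s₂=2.803, n₂=11
s_p² = [5·3.077² + 10·2.803²]/15 = 8.3919
SE = √(s_p²·(1/6+1/11)) = 1.4702
t = (54.333−54.636)/1.4702 = -0.2061
df = 15

test statistic = -0.206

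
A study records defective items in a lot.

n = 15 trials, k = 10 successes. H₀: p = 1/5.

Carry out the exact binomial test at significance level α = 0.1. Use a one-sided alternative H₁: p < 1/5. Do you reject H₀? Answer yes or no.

reject H₀: no

Exact binomial: n=15, k=10, p₀=1/5=0.2000
P(X≤10) from Σ C(n,i)·p₀^i·(1−p₀)^(n−i)
p-value (one-sided, H₁ less) = 0.99999
At α=0.1: p ≥ α → fail to reject H₀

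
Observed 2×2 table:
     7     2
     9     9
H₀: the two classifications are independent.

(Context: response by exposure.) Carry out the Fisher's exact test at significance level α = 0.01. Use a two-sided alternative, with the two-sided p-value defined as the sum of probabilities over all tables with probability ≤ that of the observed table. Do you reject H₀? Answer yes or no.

Margins: r₁=9, r₂=18, c₁=16, c₂=11, n=27
p_obs = C(9,7)·C(18,9)/C(27,16); sum pmf over tables with pmf ≤ p_obs
p-value (two-sided) = 0.23112
At α=0.01: p ≥ α → fail to reject H₀

reject H₀: no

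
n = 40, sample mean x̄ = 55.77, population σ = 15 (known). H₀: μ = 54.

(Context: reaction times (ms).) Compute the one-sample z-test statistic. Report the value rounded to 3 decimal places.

test statistic = 0.746

SE = σ/√n = 15/√40 = 2.3717
z = (x̄−μ₀)/SE = (55.77−54)/2.3717 = 0.7463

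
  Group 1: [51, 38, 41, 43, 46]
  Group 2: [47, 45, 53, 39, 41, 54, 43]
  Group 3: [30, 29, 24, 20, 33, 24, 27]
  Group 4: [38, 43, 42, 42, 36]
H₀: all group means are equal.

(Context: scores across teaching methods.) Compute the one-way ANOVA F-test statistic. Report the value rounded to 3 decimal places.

test statistic = 22.566

Group means [43.80, 46.00, 26.71, 40.20], grand mean 38.708
SSB = Σnᵢ(x̄ᵢ−x̄)² = 1519.930; SSW = ΣΣ(x−x̄ᵢ)² = 449.029
MSB = 1519.930/3 = 506.6433; MSW = 449.029/20 = 22.4514
F = MSB/MSW = 22.5662
df = (3, 20)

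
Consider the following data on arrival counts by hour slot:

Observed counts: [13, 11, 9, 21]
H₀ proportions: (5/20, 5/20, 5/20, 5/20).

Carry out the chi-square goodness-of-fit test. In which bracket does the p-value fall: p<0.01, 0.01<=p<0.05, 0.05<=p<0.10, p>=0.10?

p-value bracket: p>=0.10

n = 54; E_i = n·p_i = [13.50, 13.50, 13.50, 13.50]
χ² = (13−13.50)²/13.50 + (11−13.50)²/13.50 + (9−13.50)²/13.50 + (21−13.50)²/13.50 = 6.1481
df = 3
p-value (upper-tail) = 0.10462
→ bracket: p>=0.10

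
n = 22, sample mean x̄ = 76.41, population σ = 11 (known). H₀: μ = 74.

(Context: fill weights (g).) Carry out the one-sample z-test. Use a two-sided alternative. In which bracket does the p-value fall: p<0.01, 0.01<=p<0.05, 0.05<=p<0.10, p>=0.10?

p-value bracket: p>=0.10

SE = σ/√n = 11/√22 = 2.3452
z = (x̄−μ₀)/SE = (76.41−74)/2.3452 = 1.0276
p-value (two-sided) = 0.30413
→ bracket: p>=0.10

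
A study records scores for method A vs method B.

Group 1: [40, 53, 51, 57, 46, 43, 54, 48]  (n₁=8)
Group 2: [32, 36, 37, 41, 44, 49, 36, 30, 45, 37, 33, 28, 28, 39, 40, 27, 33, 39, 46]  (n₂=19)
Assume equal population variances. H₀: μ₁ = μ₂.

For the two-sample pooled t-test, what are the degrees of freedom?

degrees of freedom = 25

df = n₁ + n₂ − 2 = 8 + 19 − 2 = 25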